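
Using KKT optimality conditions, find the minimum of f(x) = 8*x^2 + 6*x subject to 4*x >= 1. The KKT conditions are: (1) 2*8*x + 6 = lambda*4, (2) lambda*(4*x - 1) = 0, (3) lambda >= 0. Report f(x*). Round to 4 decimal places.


Step 1: Try lambda = 0 (constraint inactive).
x_unc = -6/(2*8) = -0.375
Check: 4*-0.375 = -1.5 < 1 -- violated!
Step 2: Constraint must be active: 4*x = 1
x* = 1/4 = 0.25
lambda = (2*8*0.25 + 6)/4 = 2.5
Step 3: Compute optimal value.
f(x*) = 8*0.25^2 + 6*0.25 = 2.0


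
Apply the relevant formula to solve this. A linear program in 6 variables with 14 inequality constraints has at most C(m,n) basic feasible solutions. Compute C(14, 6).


Each vertex corresponds to some choice of n active constraints out of m, so the number of vertices is at most C(m, n) = m! / (n!(m-n)!).
m = 14, n = 6
Numerator: 14 * 13 * 12 * 11 * 10 * 9
Denominator: 6! = 720
C(14, 6) = 3003


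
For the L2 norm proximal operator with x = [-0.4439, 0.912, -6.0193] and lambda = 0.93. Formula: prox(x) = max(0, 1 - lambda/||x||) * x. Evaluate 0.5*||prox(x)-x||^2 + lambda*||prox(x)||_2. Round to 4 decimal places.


Step 1: Compute ||x||.
||x|| = 6.1042
Step 2: Compute scaling factor.
scale = max(0, 1 - 0.93/6.1042) = 0.8476
Step 3: prox(x) = [-0.3763, 0.7731, -5.1022]
||prox(x)|| = 5.1742
Step 4: Proximal objective.
0.5*||prox-x||^2 = 0.4325
lambda*||prox|| = 4.812
Total = 5.2444


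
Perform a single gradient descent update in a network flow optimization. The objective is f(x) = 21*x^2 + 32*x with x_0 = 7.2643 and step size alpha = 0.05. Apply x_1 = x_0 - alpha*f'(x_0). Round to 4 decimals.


We compute the gradient at x_0 and apply the update.
f'(x) = 42*x + 32
f'(7.2643) = 42*7.2643 + 32 = 337.1006
x_1 = 7.2643 - 0.05*337.1006 = -9.5907


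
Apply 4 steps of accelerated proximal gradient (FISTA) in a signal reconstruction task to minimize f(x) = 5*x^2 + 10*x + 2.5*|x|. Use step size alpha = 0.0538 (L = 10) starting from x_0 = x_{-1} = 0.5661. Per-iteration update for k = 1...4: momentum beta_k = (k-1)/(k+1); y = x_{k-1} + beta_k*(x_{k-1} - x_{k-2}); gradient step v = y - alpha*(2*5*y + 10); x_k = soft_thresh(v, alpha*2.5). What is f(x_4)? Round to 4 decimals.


FISTA on f(x) = 5*x^2 + 10*x + 2.5*|x|
L = 10, alpha = 0.0538
Iteration 1: beta = 0.0, y = 0.5661 + 0.0*(0.5661 - 0.5661) = 0.5661
  grad(y) = 15.661, v = y - alpha*grad = -0.2765
  prox(v) = soft_thresh(-0.2765, 0.1345) = -0.142
Iteration 2: beta = 0.3333, y = -0.142 + 0.3333*(-0.142 - 0.5661) = -0.378
  grad(y) = 6.2202, v = y - alpha*grad = -0.7126
  prox(v) = soft_thresh(-0.7126, 0.1345) = -0.5781
Iteration 3: beta = 0.5, y = -0.5781 + 0.5*(-0.5781 + 0.142) = -0.7962
  grad(y) = 2.0379, v = y - alpha*grad = -0.9058
  prox(v) = soft_thresh(-0.9058, 0.1345) = -0.7713
Iteration 4: beta = 0.6, y = -0.7713 + 0.6*(-0.7713 + 0.5781) = -0.8873
  grad(y) = 1.1272, v = y - alpha*grad = -0.9479
  prox(v) = soft_thresh(-0.9479, 0.1345) = -0.8134
f(x_4) = 5*(-0.8134)^2 + 10*(-0.8134) + 2.5*|-0.8134| = -2.7924


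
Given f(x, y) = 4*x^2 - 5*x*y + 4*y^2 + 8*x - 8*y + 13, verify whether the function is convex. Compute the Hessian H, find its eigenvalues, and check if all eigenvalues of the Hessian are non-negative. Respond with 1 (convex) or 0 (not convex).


The Hessian of f(x,y) = 4*x^2 - 5*x*y + 4*y^2 + 8*x - 8*y + 13 is:
H = [[8, -5], [-5, 8]]
Trace = 8 + 8 = 16
Determinant = 8*8 - (-5)^2 = 39
Discriminant = (16)^2 - 4*39 = 100.0
Eigenvalues: lambda_1 = 3.0, lambda_2 = 13.0
The function is convex.

1


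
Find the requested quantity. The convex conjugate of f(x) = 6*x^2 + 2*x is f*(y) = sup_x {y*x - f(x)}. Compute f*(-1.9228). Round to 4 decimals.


f*(y) = sup_x {y*x - a*x^2 - b*x} = sup_x {(y-b)*x - a*x^2}
FOC: (y - b) - 2a*x = 0 => x* = (y - b)/(2a)
x* = (-1.9228 - 2)/(2*6) = -0.3269
f*(-1.9228) = (y-b)^2/(4a) = (-1.9228 - 2)^2/(4*6)
= 15.3884/24 = 0.6412


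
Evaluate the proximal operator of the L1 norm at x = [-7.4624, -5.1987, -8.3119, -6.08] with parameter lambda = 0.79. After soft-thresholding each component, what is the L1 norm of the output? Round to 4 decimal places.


Soft-thresholding with lambda = 0.79:
prox(-7.4624) = sign(-7.4624)*max(|-7.4624| - 0.79, 0) = -6.6724
prox(-5.1987) = sign(-5.1987)*max(|-5.1987| - 0.79, 0) = -4.4087
prox(-8.3119) = sign(-8.3119)*max(|-8.3119| - 0.79, 0) = -7.5219
prox(-6.08) = sign(-6.08)*max(|-6.08| - 0.79, 0) = -5.29
prox(x) = [-6.6724, -4.4087, -7.5219, -5.29]
||prox(x)||_1 = 6.6724 + 4.4087 + 7.5219 + 5.29 = 23.893


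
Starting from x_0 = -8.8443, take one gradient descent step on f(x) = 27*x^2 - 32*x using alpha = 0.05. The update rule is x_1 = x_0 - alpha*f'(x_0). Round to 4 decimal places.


We compute the gradient at x_0 and apply the update.
f'(x) = 54*x - 32
f'(-8.8443) = 54*-8.8443 - 32 = -509.5922
x_1 = -8.8443 - 0.05*-509.5922 = 16.6353


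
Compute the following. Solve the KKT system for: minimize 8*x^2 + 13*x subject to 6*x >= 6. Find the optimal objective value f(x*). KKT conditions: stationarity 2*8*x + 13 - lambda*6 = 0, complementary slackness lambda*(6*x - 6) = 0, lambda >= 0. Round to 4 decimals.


Step 1: Try lambda = 0 (constraint inactive).
x_unc = -13/(2*8) = -0.8125
Check: 6*-0.8125 = -4.875 < 6 -- violated!
Step 2: Constraint must be active: 6*x = 6
x* = 6/6 = 1.0
lambda = (2*8*1.0 + 13)/6 = 4.8333
Step 3: Compute optimal value.
f(x*) = 8*1.0^2 + 13*1.0 = 21.0


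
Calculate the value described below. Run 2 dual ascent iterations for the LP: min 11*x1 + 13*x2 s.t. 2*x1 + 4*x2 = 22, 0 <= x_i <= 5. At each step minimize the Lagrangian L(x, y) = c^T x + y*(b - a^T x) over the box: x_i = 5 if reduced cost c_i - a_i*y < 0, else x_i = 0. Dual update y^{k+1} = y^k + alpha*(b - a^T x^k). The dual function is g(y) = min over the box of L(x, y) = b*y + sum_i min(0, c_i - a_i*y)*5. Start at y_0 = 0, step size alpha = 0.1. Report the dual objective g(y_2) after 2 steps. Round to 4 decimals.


Dual ascent for LP: min 11*x1 + 13*x2, 2*x1 + 4*x2 = 22, 0 <= x_i <= 5
Step 1: y^k = 0.0, reduced costs: (11.0, 13.0)
  x^k = (0.0, 0.0), subgradient = b - a^T x = 22.0
  y^{k+1} = 0.0 + 0.1*22.0 = 2.2
Step 2: y^k = 2.2, reduced costs: (6.6, 4.2)
  x^k = (0.0, 0.0), subgradient = b - a^T x = 22.0
  y^{k+1} = 2.2 + 0.1*22.0 = 4.4
Dual objective at y_2 = 4.4: reduced costs (2.2, -4.6), box minimizer x = (0.0, 5.0)
g(y_2) = b*y + (c1 - a1*y)*x1 + (c2 - a2*y)*x2 = 22*4.4 + 2.2*0.0 + (-4.6)*5.0 = 96.8 + 0.0 - 23.0 = 73.8


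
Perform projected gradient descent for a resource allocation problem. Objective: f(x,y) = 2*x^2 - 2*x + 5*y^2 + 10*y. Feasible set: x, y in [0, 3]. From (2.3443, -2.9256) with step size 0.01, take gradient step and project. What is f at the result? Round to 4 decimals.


Step 1: Compute gradient at (2.3443, -2.9256).
grad_x = 2*2*2.3443 - 2 = 7.3772
grad_y = 2*5*-2.9256 + 10 = -19.256
Step 2: Gradient step.
x_raw = 2.3443 - 0.01*7.3772 = 2.2705
y_raw = -2.9256 - 0.01*-19.256 = -2.733
Step 3: Project onto [0, 3].
x_proj = clip(2.2705) = 2.2705
y_proj = clip(-2.733) = 0.0
Step 4: Evaluate f.
f(2.2705, 0.0) = 5.7695


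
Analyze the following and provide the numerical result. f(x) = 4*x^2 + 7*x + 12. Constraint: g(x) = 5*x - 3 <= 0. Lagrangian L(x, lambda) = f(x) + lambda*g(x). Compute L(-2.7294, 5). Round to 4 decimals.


Step 1: Evaluate f(x).
f(-2.7294) = 4*(-2.7294)^2 + 7*(-2.7294) + 12 = 22.6927
Step 2: Evaluate g(x).
g(-2.7294) = 5*-2.7294 - 3 = -16.647
Step 3: Compute Lagrangian.
L = 22.6927 + 5*-16.647 = -60.5423


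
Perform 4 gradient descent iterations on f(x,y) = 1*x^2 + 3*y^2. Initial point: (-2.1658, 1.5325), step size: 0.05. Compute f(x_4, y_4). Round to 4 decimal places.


Gradient descent on f(x,y) = 1*x^2 + 3*y^2.
Starting point: (-2.1658, 1.5325), alpha = 0.05
Step 1: grad_x = 2*1*-2.1658 = -4.3316, grad_y = 2*3*1.5325 = 9.195
  x_1 = -2.1658 - 0.05*-4.3316 = -1.9492
  y_1 = 1.5325 - 0.05*9.195 = 1.0728
Step 2: grad_x = 2*1*-1.9492 = -3.8984, grad_y = 2*3*1.0728 = 6.4365
  x_2 = -1.9492 - 0.05*-3.8984 = -1.7543
  y_2 = 1.0728 - 0.05*6.4365 = 0.7509
Step 3: grad_x = 2*1*-1.7543 = -3.5086, grad_y = 2*3*0.7509 = 4.5056
  x_3 = -1.7543 - 0.05*-3.5086 = -1.5789
  y_3 = 0.7509 - 0.05*4.5056 = 0.5256
Step 4: grad_x = 2*1*-1.5789 = -3.1577, grad_y = 2*3*0.5256 = 3.1539
  x_4 = -1.5789 - 0.05*-3.1577 = -1.421
  y_4 = 0.5256 - 0.05*3.1539 = 0.368
f(-1.421, 0.368) = 1*(-1.421)^2 + 3*0.368^2 = 2.4254


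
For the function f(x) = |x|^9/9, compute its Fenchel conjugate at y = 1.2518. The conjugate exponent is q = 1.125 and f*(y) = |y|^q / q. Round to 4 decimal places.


The conjugate exponent q satisfies 1/p + 1/q = 1.
p = 9, so q = 9/(9 - 1) = 1.125
|y|^q = 1.2518^1.125 = 1.2874
f*(1.2518) = 1.2874 / 1.125 = 1.1444


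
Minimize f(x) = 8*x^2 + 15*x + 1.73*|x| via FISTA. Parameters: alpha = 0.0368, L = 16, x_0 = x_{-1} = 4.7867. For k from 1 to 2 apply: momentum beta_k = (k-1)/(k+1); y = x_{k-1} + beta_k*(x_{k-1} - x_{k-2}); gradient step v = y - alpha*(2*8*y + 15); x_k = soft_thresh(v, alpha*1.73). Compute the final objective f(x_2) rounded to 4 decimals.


FISTA on f(x) = 8*x^2 + 15*x + 1.73*|x|
L = 16, alpha = 0.0368
Iteration 1: beta = 0.0, y = 4.7867 + 0.0*(4.7867 - 4.7867) = 4.7867
  grad(y) = 91.5872, v = y - alpha*grad = 1.4163
  prox(v) = soft_thresh(1.4163, 0.0637) = 1.3526
Iteration 2: beta = 0.3333, y = 1.3526 + 0.3333*(1.3526 - 4.7867) = 0.2079
  grad(y) = 18.327, v = y - alpha*grad = -0.4665
  prox(v) = soft_thresh(-0.4665, 0.0637) = -0.4028
f(x_2) = 8*(-0.4028)^2 + 15*(-0.4028) + 1.73*|-0.4028| = -4.0474


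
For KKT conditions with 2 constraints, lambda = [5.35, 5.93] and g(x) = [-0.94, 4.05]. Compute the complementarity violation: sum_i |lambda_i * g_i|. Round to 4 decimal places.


KKT complementary slackness check:
lambda_1 * g_1 = 5.35 * -0.94 = -5.029
lambda_2 * g_2 = 5.93 * 4.05 = 24.0165
Total violation = 5.029 + 24.0165 = 29.0455


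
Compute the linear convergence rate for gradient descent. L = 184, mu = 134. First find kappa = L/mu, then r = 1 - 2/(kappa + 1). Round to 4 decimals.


Step 1: Compute the condition number.
kappa = L/mu = 184/134 = 1.3731
Step 2: Compute the convergence rate.
r = 1 - 2/(kappa + 1) = 1 - 2*mu/(L + mu) = (L - mu)/(L + mu) = 50/318 = 0.1572


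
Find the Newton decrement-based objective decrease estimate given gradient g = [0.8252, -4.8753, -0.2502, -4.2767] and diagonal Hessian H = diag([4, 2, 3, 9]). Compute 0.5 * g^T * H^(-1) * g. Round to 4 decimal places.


Step 1: H is diagonal, so H^(-1) * g = [0.2063, -2.4377, -0.0834, -0.4752].
Step 2: g^T H^(-1) g = sum_i g_i^2 / H_ii
  = (0.8252)^2/4 + (-4.8753)^2/2 + (-0.2502)^2/3 + (-4.2767)^2/9
  = 0.1702 + 11.8843 + 0.0209 + 2.0322 = 14.1076
Step 3: Objective decrease = 0.5 * g^T H^(-1) g = 7.0538


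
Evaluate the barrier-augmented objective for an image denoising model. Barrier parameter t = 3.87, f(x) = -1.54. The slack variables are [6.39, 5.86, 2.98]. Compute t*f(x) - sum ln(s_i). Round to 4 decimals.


Step 1: Compute log-barrier.
ln values: [1.8547, 1.7681, 1.0919]
phi = -(1.8547 + 1.7681 + 1.0919) = -4.7148
Step 2: Compute augmented objective.
t*f(x) = 3.87*-1.54 = -5.9598
Total = -5.9598 - 4.7148 = -10.6746


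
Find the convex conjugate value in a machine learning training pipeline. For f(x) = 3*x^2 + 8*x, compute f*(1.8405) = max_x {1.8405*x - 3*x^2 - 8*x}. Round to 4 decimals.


f*(y) = sup_x {y*x - a*x^2 - b*x} = sup_x {(y-b)*x - a*x^2}
FOC: (y - b) - 2a*x = 0 => x* = (y - b)/(2a)
x* = (1.8405 - 8)/(2*3) = -1.0266
f*(1.8405) = (y-b)^2/(4a) = (1.8405 - 8)^2/(4*3)
= 37.9394/12 = 3.1616


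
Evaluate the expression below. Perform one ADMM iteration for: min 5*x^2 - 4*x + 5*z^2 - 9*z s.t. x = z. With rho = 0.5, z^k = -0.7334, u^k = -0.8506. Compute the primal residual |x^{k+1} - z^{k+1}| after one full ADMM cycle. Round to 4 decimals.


ADMM iteration with rho = 0.5, z^k = -0.7334, u^k = -0.8506
Step 1: x-update.
Minimize 5*x^2 - 4*x + (0.5/2)*(x + 0.7334 - 0.8506)^2
FOC: (2*5 + 0.5)*x = 4 + 0.5*(-0.7334 + 0.8506)
x^{k+1} = 0.3865
Step 2: z-update.
Minimize 5*z^2 - 9*z + (0.5/2)*(0.3865 - z - 0.8506)^2
FOC: (2*5 + 0.5)*z = 9 + 0.5*(0.3865 - 0.8506)
z^{k+1} = 0.835
Step 3: u-update.
u^{k+1} = -0.8506 + 0.3865 - 0.835 = -1.2991
Step 4: Primal residual = |0.3865 - 0.835| = 0.4485


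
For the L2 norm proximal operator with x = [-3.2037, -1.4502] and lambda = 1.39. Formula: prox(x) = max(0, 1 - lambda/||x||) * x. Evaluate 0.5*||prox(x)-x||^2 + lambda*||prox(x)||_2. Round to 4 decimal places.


Step 1: Compute ||x||.
||x|| = 3.5166
Step 2: Compute scaling factor.
scale = max(0, 1 - 1.39/3.5166) = 0.6047
Step 3: prox(x) = [-1.9374, -0.877]
||prox(x)|| = 2.1266
Step 4: Proximal objective.
0.5*||prox-x||^2 = 0.9661
lambda*||prox|| = 2.956
Total = 3.9221


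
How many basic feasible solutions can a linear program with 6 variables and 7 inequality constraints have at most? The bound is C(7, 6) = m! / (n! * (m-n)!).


Each vertex corresponds to some choice of n active constraints out of m, so the number of vertices is at most C(m, n) = m! / (n!(m-n)!).
m = 7, n = 6
Numerator: 7 * 6 * 5 * 4 * 3 * 2
Denominator: 6! = 720
C(7, 6) = 7


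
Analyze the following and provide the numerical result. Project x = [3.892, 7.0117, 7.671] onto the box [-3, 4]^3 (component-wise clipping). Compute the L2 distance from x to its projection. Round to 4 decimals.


Project each component onto [-3, 4].
clip(3.892) = 3.892, clip(7.0117) = 4.0, clip(7.671) = 4.0
Projection = [3.892, 4.0, 4.0]
Squared diffs: [0.0, 9.0703, 13.4762]
Distance = sqrt(22.5465) = 4.7483


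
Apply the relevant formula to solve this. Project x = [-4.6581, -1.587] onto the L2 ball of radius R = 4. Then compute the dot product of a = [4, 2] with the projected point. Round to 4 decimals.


Step 1: Compute ||x|| (intermediates to 6 decimals).
||x|| = sqrt((-4.6581)^2 + (-1.587)^2) = 4.921023
Step 2: Project.
Since ||x|| > R, scale = R/||x|| = 4/4.921023 = 0.812839, proj(x) = scale * x
proj(x) = [-3.786285, -1.289975]
Step 3: Dot product.
a^T * proj(x) = 4*(-3.786285) + 2*(-1.289975) = -17.7251


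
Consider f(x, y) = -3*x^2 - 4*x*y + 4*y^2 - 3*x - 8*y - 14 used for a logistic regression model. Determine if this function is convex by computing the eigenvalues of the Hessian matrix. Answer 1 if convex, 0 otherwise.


The Hessian of f(x,y) = -3*x^2 - 4*x*y + 4*y^2 - 3*x - 8*y - 14 is:
H = [[-6, -4], [-4, 8]]
Trace = -6 + 8 = 2
Determinant = -6*8 - (-4)^2 = -64
Discriminant = (2)^2 - 4*-64 = 260.0
Eigenvalues: lambda_1 = -7.0623, lambda_2 = 9.0623
The function is not convex.

0


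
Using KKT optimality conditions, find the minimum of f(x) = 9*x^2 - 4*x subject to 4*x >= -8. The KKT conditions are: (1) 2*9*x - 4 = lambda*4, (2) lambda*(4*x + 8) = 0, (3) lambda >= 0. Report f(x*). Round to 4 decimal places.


Step 1: Try lambda = 0 (constraint inactive).
Stationarity: 2*9*x - 4 = 0
x* = 4/(2*9) = 2/9 = 0.2222 (rounded; the exact value 2/9 is used below)
Check constraint: 4*0.2222 = 0.8888 >= -8 -- satisfied.
Step 2: Compute optimal value.
f(x*) = 9*(2/9)^2 - 4*(2/9) = -0.4444


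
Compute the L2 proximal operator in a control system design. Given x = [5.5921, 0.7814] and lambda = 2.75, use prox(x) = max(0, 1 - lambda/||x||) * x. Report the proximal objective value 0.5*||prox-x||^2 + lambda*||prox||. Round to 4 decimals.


Step 1: Compute ||x||.
||x|| = 5.6464
Step 2: Compute scaling factor.
scale = max(0, 1 - 2.75/5.6464) = 0.513
Step 3: prox(x) = [2.8686, 0.4008]
||prox(x)|| = 2.8964
Step 4: Proximal objective.
0.5*||prox-x||^2 = 3.7813
lambda*||prox|| = 7.9651
Total = 11.7464


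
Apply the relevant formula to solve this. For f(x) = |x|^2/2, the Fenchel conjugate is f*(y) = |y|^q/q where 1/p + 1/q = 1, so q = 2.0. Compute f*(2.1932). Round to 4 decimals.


The conjugate exponent q satisfies 1/p + 1/q = 1.
p = 2, so q = 2/(2 - 1) = 2.0
|y|^q = 2.1932^2.0 = 4.8101
f*(2.1932) = 4.8101 / 2.0 = 2.4051


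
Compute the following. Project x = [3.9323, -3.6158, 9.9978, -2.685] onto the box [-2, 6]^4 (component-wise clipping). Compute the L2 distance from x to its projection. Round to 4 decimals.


Project each component onto [-2, 6].
clip(3.9323) = 3.9323, clip(-3.6158) = -2.0, clip(9.9978) = 6.0, clip(-2.685) = -2.0
Projection = [3.9323, -2.0, 6.0, -2.0]
Squared diffs: [0.0, 2.6108, 15.9824, 0.4692]
Distance = sqrt(19.0624) = 4.3661


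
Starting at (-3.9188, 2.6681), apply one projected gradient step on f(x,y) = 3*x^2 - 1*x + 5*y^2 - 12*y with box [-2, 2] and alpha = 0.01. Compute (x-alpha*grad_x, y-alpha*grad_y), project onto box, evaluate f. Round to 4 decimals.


Step 1: Compute gradient at (-3.9188, 2.6681).
grad_x = 2*3*-3.9188 - 1 = -24.5128
grad_y = 2*5*2.6681 - 12 = 14.681
Step 2: Gradient step.
x_raw = -3.9188 - 0.01*-24.5128 = -3.6737
y_raw = 2.6681 - 0.01*14.681 = 2.5213
Step 3: Project onto [-2, 2].
x_proj = clip(-3.6737) = -2.0
y_proj = clip(2.5213) = 2.0
Step 4: Evaluate f.
f(-2.0, 2.0) = 10.0


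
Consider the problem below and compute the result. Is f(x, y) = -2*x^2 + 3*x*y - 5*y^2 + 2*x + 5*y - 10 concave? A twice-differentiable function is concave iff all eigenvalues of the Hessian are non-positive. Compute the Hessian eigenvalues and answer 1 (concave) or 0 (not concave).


The Hessian of f(x,y) = -2*x^2 + 3*x*y - 5*y^2 + 2*x + 5*y - 10 is:
H = [[-4, 3], [3, -10]]
Trace = -4 - 10 = -14
Determinant = -4*-10 - (3)^2 = 31
Discriminant = (-14)^2 - 4*31 = 72.0
Eigenvalues: lambda_1 = -11.2426, lambda_2 = -2.7574
The function is concave.

1


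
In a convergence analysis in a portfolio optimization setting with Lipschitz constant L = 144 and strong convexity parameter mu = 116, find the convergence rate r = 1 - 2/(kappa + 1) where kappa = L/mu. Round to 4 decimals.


Step 1: Compute the condition number.
kappa = L/mu = 144/116 = 1.2414
Step 2: Compute the convergence rate.
r = 1 - 2/(kappa + 1) = 1 - 2*mu/(L + mu) = (L - mu)/(L + mu) = 28/260 = 0.1077


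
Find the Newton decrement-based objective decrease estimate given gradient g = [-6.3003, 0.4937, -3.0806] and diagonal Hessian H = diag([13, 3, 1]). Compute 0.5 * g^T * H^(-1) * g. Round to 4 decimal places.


Step 1: H is diagonal, so H^(-1) * g = [-0.4846, 0.1646, -3.0806].
Step 2: g^T H^(-1) g = sum_i g_i^2 / H_ii
  = (-6.3003)^2/13 + (0.4937)^2/3 + (-3.0806)^2/1
  = 3.0534 + 0.0812 + 9.4901 = 12.6247
Step 3: Objective decrease = 0.5 * g^T H^(-1) g = 6.3124


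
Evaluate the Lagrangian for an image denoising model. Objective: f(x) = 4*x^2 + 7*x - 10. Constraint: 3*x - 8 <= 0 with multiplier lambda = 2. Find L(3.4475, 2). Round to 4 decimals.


Step 1: Evaluate f(x).
f(3.4475) = 4*3.4475^2 + 7*3.4475 - 10 = 61.6735
Step 2: Evaluate g(x).
g(3.4475) = 3*3.4475 - 8 = 2.3425
Step 3: Compute Lagrangian.
L = 61.6735 + 2*2.3425 = 66.3585


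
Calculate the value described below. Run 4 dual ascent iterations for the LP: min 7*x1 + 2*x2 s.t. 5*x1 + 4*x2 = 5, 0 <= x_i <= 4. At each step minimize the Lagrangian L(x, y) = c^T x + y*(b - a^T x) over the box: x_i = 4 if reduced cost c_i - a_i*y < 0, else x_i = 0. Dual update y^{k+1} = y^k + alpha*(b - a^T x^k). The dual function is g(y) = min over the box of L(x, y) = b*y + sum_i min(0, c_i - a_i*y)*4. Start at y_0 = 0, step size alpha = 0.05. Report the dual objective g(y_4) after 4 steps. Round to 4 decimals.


Dual ascent for LP: min 7*x1 + 2*x2, 5*x1 + 4*x2 = 5, 0 <= x_i <= 4
Step 1: y^k = 0.0, reduced costs: (7.0, 2.0)
  x^k = (0.0, 0.0), subgradient = b - a^T x = 5.0
  y^{k+1} = 0.0 + 0.05*5.0 = 0.25
Step 2: y^k = 0.25, reduced costs: (5.75, 1.0)
  x^k = (0.0, 0.0), subgradient = b - a^T x = 5.0
  y^{k+1} = 0.25 + 0.05*5.0 = 0.5
Step 3: y^k = 0.5, reduced costs: (4.5, 0.0)
  x^k = (0.0, 0.0), subgradient = b - a^T x = 5.0
  y^{k+1} = 0.5 + 0.05*5.0 = 0.75
Step 4: y^k = 0.75, reduced costs: (3.25, -1.0)
  x^k = (0.0, 4.0), subgradient = b - a^T x = -11.0
  y^{k+1} = 0.75 + 0.05*-11.0 = 0.2
Dual objective at y_4 = 0.2: reduced costs (6.0, 1.2), box minimizer x = (0.0, 0.0)
g(y_4) = b*y + (c1 - a1*y)*x1 + (c2 - a2*y)*x2 = 5*0.2 + 6.0*0.0 + 1.2*0.0 = 1.0 + 0.0 + 0.0 = 1.0


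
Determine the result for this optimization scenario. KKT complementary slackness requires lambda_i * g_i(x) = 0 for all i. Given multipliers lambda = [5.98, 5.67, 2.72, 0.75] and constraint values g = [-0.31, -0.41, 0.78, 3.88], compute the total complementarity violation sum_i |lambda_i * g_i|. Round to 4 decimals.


KKT complementary slackness check:
lambda_1 * g_1 = 5.98 * -0.31 = -1.8538
lambda_2 * g_2 = 5.67 * -0.41 = -2.3247
lambda_3 * g_3 = 2.72 * 0.78 = 2.1216
lambda_4 * g_4 = 0.75 * 3.88 = 2.91
Total violation = 1.8538 + 2.3247 + 2.1216 + 2.91 = 9.2101


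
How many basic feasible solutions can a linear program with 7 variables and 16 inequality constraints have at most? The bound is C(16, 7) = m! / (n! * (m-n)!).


Each vertex corresponds to some choice of n active constraints out of m, so the number of vertices is at most C(m, n) = m! / (n!(m-n)!).
m = 16, n = 7
Numerator: 16 * 15 * 14 * 13 * 12 * 11 * 10
Denominator: 7! = 5040
C(16, 7) = 11440


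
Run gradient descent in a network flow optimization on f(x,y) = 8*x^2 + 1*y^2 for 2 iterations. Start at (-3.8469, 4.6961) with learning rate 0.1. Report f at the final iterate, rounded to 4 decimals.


Gradient descent on f(x,y) = 8*x^2 + 1*y^2.
Starting point: (-3.8469, 4.6961), alpha = 0.1
Step 1: grad_x = 2*8*-3.8469 = -61.5504, grad_y = 2*1*4.6961 = 9.3922
  x_1 = -3.8469 - 0.1*-61.5504 = 2.3081
  y_1 = 4.6961 - 0.1*9.3922 = 3.7569
Step 2: grad_x = 2*8*2.3081 = 36.9302, grad_y = 2*1*3.7569 = 7.5138
  x_2 = 2.3081 - 0.1*36.9302 = -1.3849
  y_2 = 3.7569 - 0.1*7.5138 = 3.0055
f(-1.3849, 3.0055) = 8*(-1.3849)^2 + 1*3.0055^2 = 24.3763


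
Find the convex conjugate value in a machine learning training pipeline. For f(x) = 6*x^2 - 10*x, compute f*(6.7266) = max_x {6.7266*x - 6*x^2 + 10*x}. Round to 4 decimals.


f*(y) = sup_x {y*x - a*x^2 - b*x} = sup_x {(y-b)*x - a*x^2}
FOC: (y - b) - 2a*x = 0 => x* = (y - b)/(2a)
x* = (6.7266 + 10)/(2*6) = 1.3939
f*(6.7266) = (y-b)^2/(4a) = (6.7266 + 10)^2/(4*6)
= 279.7791/24 = 11.6575


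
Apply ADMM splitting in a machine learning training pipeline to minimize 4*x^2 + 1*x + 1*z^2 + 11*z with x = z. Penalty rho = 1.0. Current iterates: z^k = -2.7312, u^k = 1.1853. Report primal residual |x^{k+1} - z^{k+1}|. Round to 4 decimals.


ADMM iteration with rho = 1.0, z^k = -2.7312, u^k = 1.1853
Step 1: x-update.
Minimize 4*x^2 + 1*x + (1.0/2)*(x + 2.7312 + 1.1853)^2
FOC: (2*4 + 1.0)*x = -1 + 1.0*(-2.7312 - 1.1853)
x^{k+1} = -0.5463
Step 2: z-update.
Minimize 1*z^2 + 11*z + (1.0/2)*(-0.5463 - z + 1.1853)^2
FOC: (2*1 + 1.0)*z = -11 + 1.0*(-0.5463 + 1.1853)
z^{k+1} = -3.4537
Step 3: u-update.
u^{k+1} = 1.1853 - 0.5463 + 3.4537 = 4.0927
Step 4: Primal residual = |-0.5463 + 3.4537| = 2.9074


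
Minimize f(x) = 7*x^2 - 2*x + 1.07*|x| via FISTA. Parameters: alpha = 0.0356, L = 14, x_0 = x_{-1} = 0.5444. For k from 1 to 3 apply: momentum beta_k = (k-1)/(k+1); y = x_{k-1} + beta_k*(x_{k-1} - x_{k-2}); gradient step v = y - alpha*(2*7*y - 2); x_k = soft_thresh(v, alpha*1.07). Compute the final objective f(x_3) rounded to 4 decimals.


FISTA on f(x) = 7*x^2 - 2*x + 1.07*|x|
L = 14, alpha = 0.0356
Iteration 1: beta = 0.0, y = 0.5444 + 0.0*(0.5444 - 0.5444) = 0.5444
  grad(y) = 5.6216, v = y - alpha*grad = 0.3443
  prox(v) = soft_thresh(0.3443, 0.0381) = 0.3062
Iteration 2: beta = 0.3333, y = 0.3062 + 0.3333*(0.3062 - 0.5444) = 0.2268
  grad(y) = 1.1748, v = y - alpha*grad = 0.1849
  prox(v) = soft_thresh(0.1849, 0.0381) = 0.1469
Iteration 3: beta = 0.5, y = 0.1469 + 0.5*(0.1469 - 0.3062) = 0.0672
  grad(y) = -1.0593, v = y - alpha*grad = 0.1049
  prox(v) = soft_thresh(0.1049, 0.0381) = 0.0668
f(x_3) = 7*0.0668^2 - 2*0.0668 + 1.07*|0.0668| = -0.0309


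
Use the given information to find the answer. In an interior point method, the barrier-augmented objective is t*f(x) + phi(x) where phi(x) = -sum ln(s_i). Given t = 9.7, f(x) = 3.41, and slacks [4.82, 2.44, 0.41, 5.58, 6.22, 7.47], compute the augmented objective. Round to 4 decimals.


Step 1: Compute log-barrier.
ln values: [1.5728, 0.892, -0.8916, 1.7192, 1.8278, 2.0109]
phi = -(1.5728 + 0.892 - 0.8916 + 1.7192 + 1.8278 + 2.0109) = -7.131
Step 2: Compute augmented objective.
t*f(x) = 9.7*3.41 = 33.077
Total = 33.077 - 7.131 = 25.946


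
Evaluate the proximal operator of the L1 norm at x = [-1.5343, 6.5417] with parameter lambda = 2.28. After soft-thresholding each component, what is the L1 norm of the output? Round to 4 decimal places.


Soft-thresholding with lambda = 2.28:
prox(-1.5343) = sign(-1.5343)*max(|-1.5343| - 2.28, 0) = 0.0
prox(6.5417) = sign(6.5417)*max(|6.5417| - 2.28, 0) = 4.2617
prox(x) = [0.0, 4.2617]
||prox(x)||_1 = 0.0 + 4.2617 = 4.2617


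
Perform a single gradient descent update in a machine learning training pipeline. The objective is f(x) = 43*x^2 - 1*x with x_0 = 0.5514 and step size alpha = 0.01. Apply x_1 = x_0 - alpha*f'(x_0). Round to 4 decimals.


We compute the gradient at x_0 and apply the update.
f'(x) = 86*x - 1
f'(0.5514) = 86*0.5514 - 1 = 46.4204
x_1 = 0.5514 - 0.01*46.4204 = 0.0872


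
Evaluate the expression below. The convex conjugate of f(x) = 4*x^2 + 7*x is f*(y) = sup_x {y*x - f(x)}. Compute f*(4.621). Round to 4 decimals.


f*(y) = sup_x {y*x - a*x^2 - b*x} = sup_x {(y-b)*x - a*x^2}
FOC: (y - b) - 2a*x = 0 => x* = (y - b)/(2a)
x* = (4.621 - 7)/(2*4) = -0.2974
f*(4.621) = (y-b)^2/(4a) = (4.621 - 7)^2/(4*4)
= 5.6596/16 = 0.3537


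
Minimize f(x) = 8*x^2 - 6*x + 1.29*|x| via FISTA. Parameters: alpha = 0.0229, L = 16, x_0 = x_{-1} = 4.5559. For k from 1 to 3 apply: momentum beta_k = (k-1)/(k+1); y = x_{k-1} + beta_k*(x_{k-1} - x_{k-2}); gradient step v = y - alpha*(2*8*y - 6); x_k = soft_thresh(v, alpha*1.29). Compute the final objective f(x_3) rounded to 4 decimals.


FISTA on f(x) = 8*x^2 - 6*x + 1.29*|x|
L = 16, alpha = 0.0229
Iteration 1: beta = 0.0, y = 4.5559 + 0.0*(4.5559 - 4.5559) = 4.5559
  grad(y) = 66.8944, v = y - alpha*grad = 3.024
  prox(v) = soft_thresh(3.024, 0.0295) = 2.9945
Iteration 2: beta = 0.3333, y = 2.9945 + 0.3333*(2.9945 - 4.5559) = 2.474
  grad(y) = 33.584, v = y - alpha*grad = 1.7049
  prox(v) = soft_thresh(1.7049, 0.0295) = 1.6754
Iteration 3: beta = 0.5, y = 1.6754 + 0.5*(1.6754 - 2.9945) = 1.0158
  grad(y) = 10.2535, v = y - alpha*grad = 0.781
  prox(v) = soft_thresh(0.781, 0.0295) = 0.7515
f(x_3) = 8*0.7515^2 - 6*0.7515 + 1.29*|0.7515| = 0.9784


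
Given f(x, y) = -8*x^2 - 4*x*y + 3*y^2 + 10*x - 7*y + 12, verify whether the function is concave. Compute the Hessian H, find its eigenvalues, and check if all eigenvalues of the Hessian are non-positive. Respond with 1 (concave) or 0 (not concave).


The Hessian of f(x,y) = -8*x^2 - 4*x*y + 3*y^2 + 10*x - 7*y + 12 is:
H = [[-16, -4], [-4, 6]]
Trace = -16 + 6 = -10
Determinant = -16*6 - (-4)^2 = -112
Discriminant = (-10)^2 - 4*-112 = 548.0
Eigenvalues: lambda_1 = -16.7047, lambda_2 = 6.7047
The function is not concave.

0


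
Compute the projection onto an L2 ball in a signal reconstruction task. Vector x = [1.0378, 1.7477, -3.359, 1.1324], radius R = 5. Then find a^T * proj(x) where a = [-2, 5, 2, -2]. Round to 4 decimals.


Step 1: Compute ||x|| (intermediates to 6 decimals).
||x|| = sqrt(1.0378^2 + 1.7477^2 + (-3.359)^2 + 1.1324^2) = 4.086159
Step 2: Project.
Since ||x|| <= R, proj = x (no scaling needed).
proj(x) = [1.0378, 1.7477, -3.359, 1.1324]
Step 3: Dot product.
a^T * proj(x) = -2*1.0378 + 5*1.7477 + 2*(-3.359) - 2*1.1324 = -2.3199


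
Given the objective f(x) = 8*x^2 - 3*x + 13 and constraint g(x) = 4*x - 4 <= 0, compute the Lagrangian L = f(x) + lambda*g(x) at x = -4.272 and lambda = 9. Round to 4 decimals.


Step 1: Evaluate f(x).
f(-4.272) = 8*(-4.272)^2 - 3*(-4.272) + 13 = 171.8159
Step 2: Evaluate g(x).
g(-4.272) = 4*-4.272 - 4 = -21.088
Step 3: Compute Lagrangian.
L = 171.8159 + 9*-21.088 = -17.9761


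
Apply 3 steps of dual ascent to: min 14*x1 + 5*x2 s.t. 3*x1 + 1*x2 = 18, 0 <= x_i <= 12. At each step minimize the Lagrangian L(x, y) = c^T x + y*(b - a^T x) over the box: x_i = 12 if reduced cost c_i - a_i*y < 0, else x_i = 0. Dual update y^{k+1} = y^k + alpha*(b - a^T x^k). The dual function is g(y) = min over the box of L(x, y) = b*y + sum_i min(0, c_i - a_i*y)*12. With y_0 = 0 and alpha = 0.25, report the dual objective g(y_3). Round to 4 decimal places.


Dual ascent for LP: min 14*x1 + 5*x2, 3*x1 + 1*x2 = 18, 0 <= x_i <= 12
Step 1: y^k = 0.0, reduced costs: (14.0, 5.0)
  x^k = (0.0, 0.0), subgradient = b - a^T x = 18.0
  y^{k+1} = 0.0 + 0.25*18.0 = 4.5
Step 2: y^k = 4.5, reduced costs: (0.5, 0.5)
  x^k = (0.0, 0.0), subgradient = b - a^T x = 18.0
  y^{k+1} = 4.5 + 0.25*18.0 = 9.0
Step 3: y^k = 9.0, reduced costs: (-13.0, -4.0)
  x^k = (12.0, 12.0), subgradient = b - a^T x = -30.0
  y^{k+1} = 9.0 + 0.25*-30.0 = 1.5
Dual objective at y_3 = 1.5: reduced costs (9.5, 3.5), box minimizer x = (0.0, 0.0)
g(y_3) = b*y + (c1 - a1*y)*x1 + (c2 - a2*y)*x2 = 18*1.5 + 9.5*0.0 + 3.5*0.0 = 27.0 + 0.0 + 0.0 = 27.0


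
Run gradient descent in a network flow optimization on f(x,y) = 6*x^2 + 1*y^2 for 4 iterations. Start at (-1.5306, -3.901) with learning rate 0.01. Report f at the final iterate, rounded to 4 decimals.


Gradient descent on f(x,y) = 6*x^2 + 1*y^2.
Starting point: (-1.5306, -3.901), alpha = 0.01
Step 1: grad_x = 2*6*-1.5306 = -18.3672, grad_y = 2*1*-3.901 = -7.802
  x_1 = -1.5306 - 0.01*-18.3672 = -1.3469
  y_1 = -3.901 - 0.01*-7.802 = -3.823
Step 2: grad_x = 2*6*-1.3469 = -16.1631, grad_y = 2*1*-3.823 = -7.646
  x_2 = -1.3469 - 0.01*-16.1631 = -1.1853
  y_2 = -3.823 - 0.01*-7.646 = -3.7465
Step 3: grad_x = 2*6*-1.1853 = -14.2236, grad_y = 2*1*-3.7465 = -7.493
  x_3 = -1.1853 - 0.01*-14.2236 = -1.0431
  y_3 = -3.7465 - 0.01*-7.493 = -3.6716
Step 4: grad_x = 2*6*-1.0431 = -12.5167, grad_y = 2*1*-3.6716 = -7.3432
  x_4 = -1.0431 - 0.01*-12.5167 = -0.9179
  y_4 = -3.6716 - 0.01*-7.3432 = -3.5982
f(-0.9179, -3.5982) = 6*(-0.9179)^2 + 1*(-3.5982)^2 = 18.0019


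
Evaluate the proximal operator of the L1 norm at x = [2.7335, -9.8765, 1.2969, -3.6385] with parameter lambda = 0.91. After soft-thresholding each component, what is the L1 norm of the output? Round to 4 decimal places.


Soft-thresholding with lambda = 0.91:
prox(2.7335) = sign(2.7335)*max(|2.7335| - 0.91, 0) = 1.8235
prox(-9.8765) = sign(-9.8765)*max(|-9.8765| - 0.91, 0) = -8.9665
prox(1.2969) = sign(1.2969)*max(|1.2969| - 0.91, 0) = 0.3869
prox(-3.6385) = sign(-3.6385)*max(|-3.6385| - 0.91, 0) = -2.7285
prox(x) = [1.8235, -8.9665, 0.3869, -2.7285]
||prox(x)||_1 = 1.8235 + 8.9665 + 0.3869 + 2.7285 = 13.9054


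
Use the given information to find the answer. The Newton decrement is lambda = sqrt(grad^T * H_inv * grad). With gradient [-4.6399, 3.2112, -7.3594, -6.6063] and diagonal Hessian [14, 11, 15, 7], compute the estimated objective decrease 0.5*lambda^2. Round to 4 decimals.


Step 1: H is diagonal, so H^(-1) * g = [-0.3314, 0.2919, -0.4906, -0.9438].
Step 2: g^T H^(-1) g = sum_i g_i^2 / H_ii
  = (-4.6399)^2/14 + (3.2112)^2/11 + (-7.3594)^2/15 + (-6.6063)^2/7
  = 1.5378 + 0.9374 + 3.6107 + 6.2347 = 12.3207
Step 3: Objective decrease = 0.5 * g^T H^(-1) g = 6.1603


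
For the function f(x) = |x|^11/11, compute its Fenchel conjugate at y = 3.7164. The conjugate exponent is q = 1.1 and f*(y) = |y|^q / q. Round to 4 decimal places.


The conjugate exponent q satisfies 1/p + 1/q = 1.
p = 11, so q = 11/(11 - 1) = 1.1
|y|^q = 3.7164^1.1 = 4.2377
f*(3.7164) = 4.2377 / 1.1 = 3.8525


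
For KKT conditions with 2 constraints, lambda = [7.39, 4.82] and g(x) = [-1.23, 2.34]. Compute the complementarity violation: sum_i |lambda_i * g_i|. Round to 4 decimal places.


KKT complementary slackness check:
lambda_1 * g_1 = 7.39 * -1.23 = -9.0897
lambda_2 * g_2 = 4.82 * 2.34 = 11.2788
Total violation = 9.0897 + 11.2788 = 20.3685


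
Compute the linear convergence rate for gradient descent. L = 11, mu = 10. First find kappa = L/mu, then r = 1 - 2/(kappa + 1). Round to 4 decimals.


Step 1: Compute the condition number.
kappa = L/mu = 11/10 = 1.1
Step 2: Compute the convergence rate.
r = 1 - 2/(kappa + 1) = 1 - 2*mu/(L + mu) = (L - mu)/(L + mu) = 1/21 = 0.0476


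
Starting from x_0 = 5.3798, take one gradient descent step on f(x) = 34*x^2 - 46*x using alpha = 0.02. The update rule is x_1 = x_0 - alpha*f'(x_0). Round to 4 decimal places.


We compute the gradient at x_0 and apply the update.
f'(x) = 68*x - 46
f'(5.3798) = 68*5.3798 - 46 = 319.8264
x_1 = 5.3798 - 0.02*319.8264 = -1.0167


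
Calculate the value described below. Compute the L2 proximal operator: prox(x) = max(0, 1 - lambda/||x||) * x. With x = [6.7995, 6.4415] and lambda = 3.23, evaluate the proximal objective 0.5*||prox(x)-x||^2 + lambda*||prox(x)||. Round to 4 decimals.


Step 1: Compute ||x||.
||x|| = 9.3662
Step 2: Compute scaling factor.
scale = max(0, 1 - 3.23/9.3662) = 0.6551
Step 3: prox(x) = [4.4547, 4.2201]
||prox(x)|| = 6.1362
Step 4: Proximal objective.
0.5*||prox-x||^2 = 5.2165
lambda*||prox|| = 19.8199
Total = 25.0364


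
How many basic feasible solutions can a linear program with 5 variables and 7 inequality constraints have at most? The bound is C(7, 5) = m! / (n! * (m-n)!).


Each vertex corresponds to some choice of n active constraints out of m, so the number of vertices is at most C(m, n) = m! / (n!(m-n)!).
m = 7, n = 5
Numerator: 7 * 6 * 5 * 4 * 3
Denominator: 5! = 120
C(7, 5) = 21


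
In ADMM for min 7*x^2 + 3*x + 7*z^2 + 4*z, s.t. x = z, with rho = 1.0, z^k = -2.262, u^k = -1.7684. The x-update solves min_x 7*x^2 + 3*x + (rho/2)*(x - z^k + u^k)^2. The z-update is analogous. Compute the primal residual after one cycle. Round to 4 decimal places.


ADMM iteration with rho = 1.0, z^k = -2.262, u^k = -1.7684
Step 1: x-update.
Minimize 7*x^2 + 3*x + (1.0/2)*(x + 2.262 - 1.7684)^2
FOC: (2*7 + 1.0)*x = -3 + 1.0*(-2.262 + 1.7684)
x^{k+1} = -0.2329
Step 2: z-update.
Minimize 7*z^2 + 4*z + (1.0/2)*(-0.2329 - z - 1.7684)^2
FOC: (2*7 + 1.0)*z = -4 + 1.0*(-0.2329 - 1.7684)
z^{k+1} = -0.4001
Step 3: u-update.
u^{k+1} = -1.7684 - 0.2329 + 0.4001 = -1.6012
Step 4: Primal residual = |-0.2329 + 0.4001| = 0.1672


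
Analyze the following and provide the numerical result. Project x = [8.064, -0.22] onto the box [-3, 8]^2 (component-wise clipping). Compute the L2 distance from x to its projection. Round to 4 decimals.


Project each component onto [-3, 8].
clip(8.064) = 8.0, clip(-0.22) = -0.22
Projection = [8.0, -0.22]
Squared diffs: [0.0041, 0.0]
Distance = sqrt(0.0041) = 0.064


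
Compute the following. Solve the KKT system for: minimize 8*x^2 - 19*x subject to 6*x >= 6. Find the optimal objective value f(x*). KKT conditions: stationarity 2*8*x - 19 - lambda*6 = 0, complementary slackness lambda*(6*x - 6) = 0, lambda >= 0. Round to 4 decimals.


Step 1: Try lambda = 0 (constraint inactive).
Stationarity: 2*8*x - 19 = 0
x* = 19/(2*8) = 1.1875
Check constraint: 6*1.1875 = 7.125 >= 6 -- satisfied.
Step 2: Compute optimal value.
f(x*) = 8*1.1875^2 - 19*1.1875 = -11.2813


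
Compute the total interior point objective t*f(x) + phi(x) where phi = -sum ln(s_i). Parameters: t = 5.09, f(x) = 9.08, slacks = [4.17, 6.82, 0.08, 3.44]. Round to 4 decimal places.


Step 1: Compute log-barrier.
ln values: [1.4279, 1.9199, -2.5257, 1.2355]
phi = -(1.4279 + 1.9199 - 2.5257 + 1.2355) = -2.0575
Step 2: Compute augmented objective.
t*f(x) = 5.09*9.08 = 46.2172
Total = 46.2172 - 2.0575 = 44.1597


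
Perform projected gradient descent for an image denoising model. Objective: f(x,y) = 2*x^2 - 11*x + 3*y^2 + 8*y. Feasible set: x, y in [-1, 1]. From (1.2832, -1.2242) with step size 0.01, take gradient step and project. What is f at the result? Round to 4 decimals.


Step 1: Compute gradient at (1.2832, -1.2242).
grad_x = 2*2*1.2832 - 11 = -5.8672
grad_y = 2*3*-1.2242 + 8 = 0.6548
Step 2: Gradient step.
x_raw = 1.2832 - 0.01*-5.8672 = 1.3419
y_raw = -1.2242 - 0.01*0.6548 = -1.2307
Step 3: Project onto [-1, 1].
x_proj = clip(1.3419) = 1.0
y_proj = clip(-1.2307) = -1.0
Step 4: Evaluate f.
f(1.0, -1.0) = -14.0


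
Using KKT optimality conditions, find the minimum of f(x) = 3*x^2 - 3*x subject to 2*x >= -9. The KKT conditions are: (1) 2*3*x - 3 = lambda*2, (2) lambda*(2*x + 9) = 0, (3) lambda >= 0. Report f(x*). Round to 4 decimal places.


Step 1: Try lambda = 0 (constraint inactive).
Stationarity: 2*3*x - 3 = 0
x* = 3/(2*3) = 0.5
Check constraint: 2*0.5 = 1.0 >= -9 -- satisfied.
Step 2: Compute optimal value.
f(x*) = 3*0.5^2 - 3*0.5 = -0.75


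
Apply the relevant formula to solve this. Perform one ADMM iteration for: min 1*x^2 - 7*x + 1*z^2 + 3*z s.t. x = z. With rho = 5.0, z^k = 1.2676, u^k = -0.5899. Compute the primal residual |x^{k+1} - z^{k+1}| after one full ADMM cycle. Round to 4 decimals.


ADMM iteration with rho = 5.0, z^k = 1.2676, u^k = -0.5899
Step 1: x-update.
Minimize 1*x^2 - 7*x + (5.0/2)*(x - 1.2676 - 0.5899)^2
FOC: (2*1 + 5.0)*x = 7 + 5.0*(1.2676 + 0.5899)
x^{k+1} = 2.3268
Step 2: z-update.
Minimize 1*z^2 + 3*z + (5.0/2)*(2.3268 - z - 0.5899)^2
FOC: (2*1 + 5.0)*z = -3 + 5.0*(2.3268 - 0.5899)
z^{k+1} = 0.8121
Step 3: u-update.
u^{k+1} = -0.5899 + 2.3268 - 0.8121 = 0.9248
Step 4: Primal residual = |2.3268 - 0.8121| = 1.5147


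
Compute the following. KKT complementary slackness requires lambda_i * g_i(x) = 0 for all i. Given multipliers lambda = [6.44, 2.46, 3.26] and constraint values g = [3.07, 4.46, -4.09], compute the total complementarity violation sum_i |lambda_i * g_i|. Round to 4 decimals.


KKT complementary slackness check:
lambda_1 * g_1 = 6.44 * 3.07 = 19.7708
lambda_2 * g_2 = 2.46 * 4.46 = 10.9716
lambda_3 * g_3 = 3.26 * -4.09 = -13.3334
Total violation = 19.7708 + 10.9716 + 13.3334 = 44.0758


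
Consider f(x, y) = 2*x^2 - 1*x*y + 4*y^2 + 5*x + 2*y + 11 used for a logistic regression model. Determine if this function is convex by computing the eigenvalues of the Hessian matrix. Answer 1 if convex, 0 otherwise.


The Hessian of f(x,y) = 2*x^2 - 1*x*y + 4*y^2 + 5*x + 2*y + 11 is:
H = [[4, -1], [-1, 8]]
Trace = 4 + 8 = 12
Determinant = 4*8 - (-1)^2 = 31
Discriminant = (12)^2 - 4*31 = 20.0
Eigenvalues: lambda_1 = 3.7639, lambda_2 = 8.2361
The function is convex.

1


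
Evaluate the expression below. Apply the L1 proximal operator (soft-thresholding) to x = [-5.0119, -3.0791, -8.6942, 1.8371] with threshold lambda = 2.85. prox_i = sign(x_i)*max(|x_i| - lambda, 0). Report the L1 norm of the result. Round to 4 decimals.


Soft-thresholding with lambda = 2.85:
prox(-5.0119) = sign(-5.0119)*max(|-5.0119| - 2.85, 0) = -2.1619
prox(-3.0791) = sign(-3.0791)*max(|-3.0791| - 2.85, 0) = -0.2291
prox(-8.6942) = sign(-8.6942)*max(|-8.6942| - 2.85, 0) = -5.8442
prox(1.8371) = sign(1.8371)*max(|1.8371| - 2.85, 0) = 0.0
prox(x) = [-2.1619, -0.2291, -5.8442, 0.0]
||prox(x)||_1 = 2.1619 + 0.2291 + 5.8442 + 0.0 = 8.2352


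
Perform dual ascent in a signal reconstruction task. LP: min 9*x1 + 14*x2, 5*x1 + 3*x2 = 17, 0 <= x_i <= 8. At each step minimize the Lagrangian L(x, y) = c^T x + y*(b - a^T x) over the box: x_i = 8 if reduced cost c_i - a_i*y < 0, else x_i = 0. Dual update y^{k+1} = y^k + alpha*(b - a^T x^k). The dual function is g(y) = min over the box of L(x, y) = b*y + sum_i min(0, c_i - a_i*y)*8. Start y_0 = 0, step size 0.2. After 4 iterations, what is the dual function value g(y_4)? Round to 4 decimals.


Dual ascent for LP: min 9*x1 + 14*x2, 5*x1 + 3*x2 = 17, 0 <= x_i <= 8
Step 1: y^k = 0.0, reduced costs: (9.0, 14.0)
  x^k = (0.0, 0.0), subgradient = b - a^T x = 17.0
  y^{k+1} = 0.0 + 0.2*17.0 = 3.4
Step 2: y^k = 3.4, reduced costs: (-8.0, 3.8)
  x^k = (8.0, 0.0), subgradient = b - a^T x = -23.0
  y^{k+1} = 3.4 + 0.2*-23.0 = -1.2
Step 3: y^k = -1.2, reduced costs: (15.0, 17.6)
  x^k = (0.0, 0.0), subgradient = b - a^T x = 17.0
  y^{k+1} = -1.2 + 0.2*17.0 = 2.2
Step 4: y^k = 2.2, reduced costs: (-2.0, 7.4)
  x^k = (8.0, 0.0), subgradient = b - a^T x = -23.0
  y^{k+1} = 2.2 + 0.2*-23.0 = -2.4
Dual objective at y_4 = -2.4: reduced costs (21.0, 21.2), box minimizer x = (0.0, 0.0)
g(y_4) = b*y + (c1 - a1*y)*x1 + (c2 - a2*y)*x2 = 17*(-2.4) + 21.0*0.0 + 21.2*0.0 = -40.8 + 0.0 + 0.0 = -40.8
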